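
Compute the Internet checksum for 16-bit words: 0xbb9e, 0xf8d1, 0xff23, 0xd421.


Sum all words (with carry folding):
+ 0xbb9e = 0xbb9e
+ 0xf8d1 = 0xb470
+ 0xff23 = 0xb394
+ 0xd421 = 0x87b6
One's complement: ~0x87b6
Checksum = 0x7849


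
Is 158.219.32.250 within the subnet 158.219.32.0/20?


Subnet network: 158.219.32.0
Test IP AND mask: 158.219.32.0
Yes, 158.219.32.250 is in 158.219.32.0/20


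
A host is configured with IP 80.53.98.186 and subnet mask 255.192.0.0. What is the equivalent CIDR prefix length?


Binary: 11111111.11000000.00000000.00000000
Count leading 1s
Prefix: /10


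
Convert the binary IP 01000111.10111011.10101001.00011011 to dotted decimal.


01000111 = 71
10111011 = 187
10101001 = 169
00011011 = 27
IP: 71.187.169.27


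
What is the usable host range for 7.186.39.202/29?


Network: 7.186.39.200
Broadcast: 7.186.39.207
First usable = network + 1
Last usable = broadcast - 1
Range: 7.186.39.201 to 7.186.39.206


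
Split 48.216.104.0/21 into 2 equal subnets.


New prefix = 21 + 1 = 22
Each subnet has 1024 addresses
  48.216.104.0/22
  48.216.108.0/22
Subnets: 48.216.104.0/22, 48.216.108.0/22


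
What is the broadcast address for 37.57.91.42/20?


Network: 37.57.80.0/20
Host bits = 12
Set all host bits to 1:
Broadcast: 37.57.95.255


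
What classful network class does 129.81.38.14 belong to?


First octet: 129
Binary: 10000001
10xxxxxx -> Class B (128-191)
Class B, default mask 255.255.0.0 (/16)


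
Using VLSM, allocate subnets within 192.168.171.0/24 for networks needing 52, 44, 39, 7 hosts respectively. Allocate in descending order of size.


52 hosts -> /26 (62 usable): 192.168.171.0/26
44 hosts -> /26 (62 usable): 192.168.171.64/26
39 hosts -> /26 (62 usable): 192.168.171.128/26
7 hosts -> /28 (14 usable): 192.168.171.192/28
Allocation: 192.168.171.0/26 (52 hosts, 62 usable); 192.168.171.64/26 (44 hosts, 62 usable); 192.168.171.128/26 (39 hosts, 62 usable); 192.168.171.192/28 (7 hosts, 14 usable)


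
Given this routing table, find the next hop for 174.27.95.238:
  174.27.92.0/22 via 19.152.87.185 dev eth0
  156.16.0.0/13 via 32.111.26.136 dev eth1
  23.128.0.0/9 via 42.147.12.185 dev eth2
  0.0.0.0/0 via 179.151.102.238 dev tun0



Longest prefix match for 174.27.95.238:
  /22 174.27.92.0: MATCH
  /13 156.16.0.0: no
  /9 23.128.0.0: no
  /0 0.0.0.0: MATCH
Selected: next-hop 19.152.87.185 via eth0 (matched /22)


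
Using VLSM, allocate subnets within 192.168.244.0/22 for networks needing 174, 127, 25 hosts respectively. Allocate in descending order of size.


174 hosts -> /24 (254 usable): 192.168.244.0/24
127 hosts -> /24 (254 usable): 192.168.245.0/24
25 hosts -> /27 (30 usable): 192.168.246.0/27
Allocation: 192.168.244.0/24 (174 hosts, 254 usable); 192.168.245.0/24 (127 hosts, 254 usable); 192.168.246.0/27 (25 hosts, 30 usable)


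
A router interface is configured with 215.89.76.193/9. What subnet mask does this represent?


/9 means 9 network bits, 23 host bits
Binary: 11111111100000000000000000000000
Mask: 255.128.0.0


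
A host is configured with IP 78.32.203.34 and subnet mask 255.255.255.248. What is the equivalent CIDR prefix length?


Binary: 11111111.11111111.11111111.11111000
Count leading 1s
Prefix: /29


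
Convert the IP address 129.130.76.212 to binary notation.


129 = 10000001
130 = 10000010
76 = 01001100
212 = 11010100
Binary: 10000001.10000010.01001100.11010100


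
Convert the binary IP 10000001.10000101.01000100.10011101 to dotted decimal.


10000001 = 129
10000101 = 133
01000100 = 68
10011101 = 157
IP: 129.133.68.157


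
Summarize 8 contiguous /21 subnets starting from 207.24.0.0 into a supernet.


Original prefix: /21
Number of subnets: 8 = 2^3
New prefix = 21 - 3 = 18
Supernet: 207.24.0.0/18


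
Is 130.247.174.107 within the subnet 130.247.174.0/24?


Subnet network: 130.247.174.0
Test IP AND mask: 130.247.174.0
Yes, 130.247.174.107 is in 130.247.174.0/24


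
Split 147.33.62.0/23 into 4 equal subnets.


New prefix = 23 + 2 = 25
Each subnet has 128 addresses
  147.33.62.0/25
  147.33.62.128/25
  147.33.63.0/25
  147.33.63.128/25
Subnets: 147.33.62.0/25, 147.33.62.128/25, 147.33.63.0/25, 147.33.63.128/25


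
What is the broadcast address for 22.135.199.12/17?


Network: 22.135.128.0/17
Host bits = 15
Set all host bits to 1:
Broadcast: 22.135.255.255


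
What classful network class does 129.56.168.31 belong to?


First octet: 129
Binary: 10000001
10xxxxxx -> Class B (128-191)
Class B, default mask 255.255.0.0 (/16)


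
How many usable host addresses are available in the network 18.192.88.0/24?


Host bits = 32 - 24 = 8
Total addresses = 2^8 = 256
Usable = total - 2 (network and broadcast)
Usable hosts: 254


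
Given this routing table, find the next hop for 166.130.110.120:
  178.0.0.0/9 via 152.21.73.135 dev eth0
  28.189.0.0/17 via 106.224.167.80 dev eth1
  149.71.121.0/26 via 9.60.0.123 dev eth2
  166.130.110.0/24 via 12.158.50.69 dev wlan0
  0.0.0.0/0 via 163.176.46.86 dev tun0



Longest prefix match for 166.130.110.120:
  /9 178.0.0.0: no
  /17 28.189.0.0: no
  /26 149.71.121.0: no
  /24 166.130.110.0: MATCH
  /0 0.0.0.0: MATCH
Selected: next-hop 12.158.50.69 via wlan0 (matched /24)


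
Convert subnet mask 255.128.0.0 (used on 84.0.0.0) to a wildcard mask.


Subnet mask: 255.128.0.0
Wildcard = 255.255.255.255 - subnet mask
255 - 255 = 0
255 - 128 = 127
255 - 0 = 255
255 - 0 = 255
Wildcard: 0.127.255.255


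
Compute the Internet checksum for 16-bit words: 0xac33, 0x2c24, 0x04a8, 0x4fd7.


Sum all words (with carry folding):
+ 0xac33 = 0xac33
+ 0x2c24 = 0xd857
+ 0x04a8 = 0xdcff
+ 0x4fd7 = 0x2cd7
One's complement: ~0x2cd7
Checksum = 0xd328


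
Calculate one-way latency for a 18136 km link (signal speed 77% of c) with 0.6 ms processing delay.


Speed = 0.77 * 3e5 km/s = 231000 km/s
Propagation delay = 18136 / 231000 = 0.0785 s = 78.5108 ms
Processing delay = 0.6 ms
Total one-way latency = 79.1108 ms


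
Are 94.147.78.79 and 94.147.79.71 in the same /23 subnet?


Mask: 255.255.254.0
94.147.78.79 AND mask = 94.147.78.0
94.147.79.71 AND mask = 94.147.78.0
Yes, same subnet (94.147.78.0)


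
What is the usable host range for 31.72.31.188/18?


Network: 31.72.0.0
Broadcast: 31.72.63.255
First usable = network + 1
Last usable = broadcast - 1
Range: 31.72.0.1 to 31.72.63.254


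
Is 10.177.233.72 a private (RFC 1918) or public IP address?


RFC 1918 private ranges:
  10.0.0.0/8 (10.0.0.0 - 10.255.255.255)
  172.16.0.0/12 (172.16.0.0 - 172.31.255.255)
  192.168.0.0/16 (192.168.0.0 - 192.168.255.255)
Private (in 10.0.0.0/8)


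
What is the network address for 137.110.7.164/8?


IP:   10001001.01101110.00000111.10100100
Mask: 11111111.00000000.00000000.00000000
AND operation:
Net:  10001001.00000000.00000000.00000000
Network: 137.0.0.0/8


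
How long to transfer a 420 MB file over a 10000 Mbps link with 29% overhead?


Effective throughput = 10000 * (1 - 29/100) = 7100 Mbps
File size in Mb = 420 * 8 = 3360 Mb
Time = 3360 / 7100
Time = 0.4732 seconds


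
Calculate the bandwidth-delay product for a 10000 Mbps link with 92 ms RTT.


BDP = bandwidth * RTT
= 10000 Mbps * 92 ms
= 10000 * 1e6 * 92 / 1000 bits
= 920000000 bits
= 115000000 bytes
= 112304.6875 KB
BDP = 920000000 bits (115000000 bytes)


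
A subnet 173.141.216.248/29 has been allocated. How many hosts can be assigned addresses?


Host bits = 32 - 29 = 3
Total addresses = 2^3 = 8
Usable = total - 2 (network and broadcast)
Usable hosts: 6


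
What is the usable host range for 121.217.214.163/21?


Network: 121.217.208.0
Broadcast: 121.217.215.255
First usable = network + 1
Last usable = broadcast - 1
Range: 121.217.208.1 to 121.217.215.254


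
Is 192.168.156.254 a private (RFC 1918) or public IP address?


RFC 1918 private ranges:
  10.0.0.0/8 (10.0.0.0 - 10.255.255.255)
  172.16.0.0/12 (172.16.0.0 - 172.31.255.255)
  192.168.0.0/16 (192.168.0.0 - 192.168.255.255)
Private (in 192.168.0.0/16)


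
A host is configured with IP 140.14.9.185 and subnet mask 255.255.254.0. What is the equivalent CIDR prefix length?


Binary: 11111111.11111111.11111110.00000000
Count leading 1s
Prefix: /23


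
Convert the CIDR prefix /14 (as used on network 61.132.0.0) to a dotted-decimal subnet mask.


/14 means 14 network bits, 18 host bits
Binary: 11111111111111000000000000000000
Mask: 255.252.0.0


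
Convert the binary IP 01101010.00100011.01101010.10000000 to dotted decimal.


01101010 = 106
00100011 = 35
01101010 = 106
10000000 = 128
IP: 106.35.106.128


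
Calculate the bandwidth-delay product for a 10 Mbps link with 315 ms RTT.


BDP = bandwidth * RTT
= 10 Mbps * 315 ms
= 10 * 1e6 * 315 / 1000 bits
= 3150000 bits
= 393750 bytes
= 384.5215 KB
BDP = 3150000 bits (393750 bytes)


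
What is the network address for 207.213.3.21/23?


IP:   11001111.11010101.00000011.00010101
Mask: 11111111.11111111.11111110.00000000
AND operation:
Net:  11001111.11010101.00000010.00000000
Network: 207.213.2.0/23


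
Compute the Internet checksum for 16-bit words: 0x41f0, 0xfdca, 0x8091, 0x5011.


Sum all words (with carry folding):
+ 0x41f0 = 0x41f0
+ 0xfdca = 0x3fbb
+ 0x8091 = 0xc04c
+ 0x5011 = 0x105e
One's complement: ~0x105e
Checksum = 0xefa1


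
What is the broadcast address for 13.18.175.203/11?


Network: 13.0.0.0/11
Host bits = 21
Set all host bits to 1:
Broadcast: 13.31.255.255


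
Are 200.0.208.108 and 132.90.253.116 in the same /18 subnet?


Mask: 255.255.192.0
200.0.208.108 AND mask = 200.0.192.0
132.90.253.116 AND mask = 132.90.192.0
No, different subnets (200.0.192.0 vs 132.90.192.0)


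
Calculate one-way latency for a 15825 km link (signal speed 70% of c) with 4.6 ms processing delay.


Speed = 0.7 * 3e5 km/s = 210000 km/s
Propagation delay = 15825 / 210000 = 0.0754 s = 75.3571 ms
Processing delay = 4.6 ms
Total one-way latency = 79.9571 ms


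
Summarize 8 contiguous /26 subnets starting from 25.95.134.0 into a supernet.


Original prefix: /26
Number of subnets: 8 = 2^3
New prefix = 26 - 3 = 23
Supernet: 25.95.134.0/23


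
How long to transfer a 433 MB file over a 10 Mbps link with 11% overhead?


Effective throughput = 10 * (1 - 11/100) = 8.9 Mbps
File size in Mb = 433 * 8 = 3464 Mb
Time = 3464 / 8.9
Time = 389.2135 seconds


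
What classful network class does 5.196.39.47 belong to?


First octet: 5
Binary: 00000101
0xxxxxxx -> Class A (1-126)
Class A, default mask 255.0.0.0 (/8)


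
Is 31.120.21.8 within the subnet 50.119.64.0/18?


Subnet network: 50.119.64.0
Test IP AND mask: 31.120.0.0
No, 31.120.21.8 is not in 50.119.64.0/18


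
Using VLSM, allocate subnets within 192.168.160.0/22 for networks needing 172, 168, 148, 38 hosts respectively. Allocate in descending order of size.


172 hosts -> /24 (254 usable): 192.168.160.0/24
168 hosts -> /24 (254 usable): 192.168.161.0/24
148 hosts -> /24 (254 usable): 192.168.162.0/24
38 hosts -> /26 (62 usable): 192.168.163.0/26
Allocation: 192.168.160.0/24 (172 hosts, 254 usable); 192.168.161.0/24 (168 hosts, 254 usable); 192.168.162.0/24 (148 hosts, 254 usable); 192.168.163.0/26 (38 hosts, 62 usable)


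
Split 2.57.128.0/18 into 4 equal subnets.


New prefix = 18 + 2 = 20
Each subnet has 4096 addresses
  2.57.128.0/20
  2.57.144.0/20
  2.57.160.0/20
  2.57.176.0/20
Subnets: 2.57.128.0/20, 2.57.144.0/20, 2.57.160.0/20, 2.57.176.0/20


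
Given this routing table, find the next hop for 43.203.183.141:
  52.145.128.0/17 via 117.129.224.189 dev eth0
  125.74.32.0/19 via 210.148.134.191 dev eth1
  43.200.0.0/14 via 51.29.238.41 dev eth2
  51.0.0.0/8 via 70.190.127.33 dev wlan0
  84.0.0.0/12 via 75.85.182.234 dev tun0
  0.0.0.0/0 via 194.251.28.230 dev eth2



Longest prefix match for 43.203.183.141:
  /17 52.145.128.0: no
  /19 125.74.32.0: no
  /14 43.200.0.0: MATCH
  /8 51.0.0.0: no
  /12 84.0.0.0: no
  /0 0.0.0.0: MATCH
Selected: next-hop 51.29.238.41 via eth2 (matched /14)


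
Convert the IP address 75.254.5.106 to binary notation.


75 = 01001011
254 = 11111110
5 = 00000101
106 = 01101010
Binary: 01001011.11111110.00000101.01101010


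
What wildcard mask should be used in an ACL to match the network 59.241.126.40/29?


Subnet mask: 255.255.255.248
Wildcard = 255.255.255.255 - subnet mask
255 - 255 = 0
255 - 255 = 0
255 - 255 = 0
255 - 248 = 7
Wildcard: 0.0.0.7


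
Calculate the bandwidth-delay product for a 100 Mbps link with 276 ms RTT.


BDP = bandwidth * RTT
= 100 Mbps * 276 ms
= 100 * 1e6 * 276 / 1000 bits
= 27600000 bits
= 3450000 bytes
= 3369.1406 KB
BDP = 27600000 bits (3450000 bytes)


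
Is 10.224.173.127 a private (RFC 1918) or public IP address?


RFC 1918 private ranges:
  10.0.0.0/8 (10.0.0.0 - 10.255.255.255)
  172.16.0.0/12 (172.16.0.0 - 172.31.255.255)
  192.168.0.0/16 (192.168.0.0 - 192.168.255.255)
Private (in 10.0.0.0/8)


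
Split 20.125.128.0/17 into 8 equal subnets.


New prefix = 17 + 3 = 20
Each subnet has 4096 addresses
  20.125.128.0/20
  20.125.144.0/20
  20.125.160.0/20
  20.125.176.0/20
  20.125.192.0/20
  20.125.208.0/20
  20.125.224.0/20
  20.125.240.0/20
Subnets: 20.125.128.0/20, 20.125.144.0/20, 20.125.160.0/20, 20.125.176.0/20, 20.125.192.0/20, 20.125.208.0/20, 20.125.224.0/20, 20.125.240.0/20


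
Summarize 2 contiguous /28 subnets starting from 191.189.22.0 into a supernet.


Original prefix: /28
Number of subnets: 2 = 2^1
New prefix = 28 - 1 = 27
Supernet: 191.189.22.0/27


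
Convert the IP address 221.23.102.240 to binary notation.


221 = 11011101
23 = 00010111
102 = 01100110
240 = 11110000
Binary: 11011101.00010111.01100110.11110000


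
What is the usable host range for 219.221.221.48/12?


Network: 219.208.0.0
Broadcast: 219.223.255.255
First usable = network + 1
Last usable = broadcast - 1
Range: 219.208.0.1 to 219.223.255.254


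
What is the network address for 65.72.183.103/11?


IP:   01000001.01001000.10110111.01100111
Mask: 11111111.11100000.00000000.00000000
AND operation:
Net:  01000001.01000000.00000000.00000000
Network: 65.64.0.0/11


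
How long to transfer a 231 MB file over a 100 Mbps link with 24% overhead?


Effective throughput = 100 * (1 - 24/100) = 76 Mbps
File size in Mb = 231 * 8 = 1848 Mb
Time = 1848 / 76
Time = 24.3158 seconds


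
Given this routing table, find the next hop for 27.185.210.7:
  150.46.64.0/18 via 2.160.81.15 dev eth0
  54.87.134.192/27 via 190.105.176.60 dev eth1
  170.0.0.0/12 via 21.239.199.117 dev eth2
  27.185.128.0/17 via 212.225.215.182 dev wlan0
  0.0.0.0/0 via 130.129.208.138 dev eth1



Longest prefix match for 27.185.210.7:
  /18 150.46.64.0: no
  /27 54.87.134.192: no
  /12 170.0.0.0: no
  /17 27.185.128.0: MATCH
  /0 0.0.0.0: MATCH
Selected: next-hop 212.225.215.182 via wlan0 (matched /17)


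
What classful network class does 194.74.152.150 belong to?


First octet: 194
Binary: 11000010
110xxxxx -> Class C (192-223)
Class C, default mask 255.255.255.0 (/24)


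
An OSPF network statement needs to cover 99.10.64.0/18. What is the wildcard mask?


Subnet mask: 255.255.192.0
Wildcard = 255.255.255.255 - subnet mask
255 - 255 = 0
255 - 255 = 0
255 - 192 = 63
255 - 0 = 255
Wildcard: 0.0.63.255


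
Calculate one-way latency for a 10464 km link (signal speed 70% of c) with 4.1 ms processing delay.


Speed = 0.7 * 3e5 km/s = 210000 km/s
Propagation delay = 10464 / 210000 = 0.0498 s = 49.8286 ms
Processing delay = 4.1 ms
Total one-way latency = 53.9286 ms


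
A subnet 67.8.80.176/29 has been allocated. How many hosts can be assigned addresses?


Host bits = 32 - 29 = 3
Total addresses = 2^3 = 8
Usable = total - 2 (network and broadcast)
Usable hosts: 6


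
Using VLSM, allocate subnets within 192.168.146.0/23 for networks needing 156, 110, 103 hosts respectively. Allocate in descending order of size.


156 hosts -> /24 (254 usable): 192.168.146.0/24
110 hosts -> /25 (126 usable): 192.168.147.0/25
103 hosts -> /25 (126 usable): 192.168.147.128/25
Allocation: 192.168.146.0/24 (156 hosts, 254 usable); 192.168.147.0/25 (110 hosts, 126 usable); 192.168.147.128/25 (103 hosts, 126 usable)


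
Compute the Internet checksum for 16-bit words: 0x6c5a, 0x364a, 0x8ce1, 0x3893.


Sum all words (with carry folding):
+ 0x6c5a = 0x6c5a
+ 0x364a = 0xa2a4
+ 0x8ce1 = 0x2f86
+ 0x3893 = 0x6819
One's complement: ~0x6819
Checksum = 0x97e6


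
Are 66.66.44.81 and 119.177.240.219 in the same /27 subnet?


Mask: 255.255.255.224
66.66.44.81 AND mask = 66.66.44.64
119.177.240.219 AND mask = 119.177.240.192
No, different subnets (66.66.44.64 vs 119.177.240.192)


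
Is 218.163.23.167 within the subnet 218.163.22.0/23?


Subnet network: 218.163.22.0
Test IP AND mask: 218.163.22.0
Yes, 218.163.23.167 is in 218.163.22.0/23


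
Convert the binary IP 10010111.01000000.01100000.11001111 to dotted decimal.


10010111 = 151
01000000 = 64
01100000 = 96
11001111 = 207
IP: 151.64.96.207


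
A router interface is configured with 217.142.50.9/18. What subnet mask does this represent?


/18 means 18 network bits, 14 host bits
Binary: 11111111111111111100000000000000
Mask: 255.255.192.0


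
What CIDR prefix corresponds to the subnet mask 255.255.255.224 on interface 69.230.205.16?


Binary: 11111111.11111111.11111111.11100000
Count leading 1s
Prefix: /27


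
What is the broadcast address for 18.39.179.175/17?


Network: 18.39.128.0/17
Host bits = 15
Set all host bits to 1:
Broadcast: 18.39.255.255


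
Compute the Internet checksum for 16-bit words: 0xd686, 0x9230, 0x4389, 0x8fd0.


Sum all words (with carry folding):
+ 0xd686 = 0xd686
+ 0x9230 = 0x68b7
+ 0x4389 = 0xac40
+ 0x8fd0 = 0x3c11
One's complement: ~0x3c11
Checksum = 0xc3ee


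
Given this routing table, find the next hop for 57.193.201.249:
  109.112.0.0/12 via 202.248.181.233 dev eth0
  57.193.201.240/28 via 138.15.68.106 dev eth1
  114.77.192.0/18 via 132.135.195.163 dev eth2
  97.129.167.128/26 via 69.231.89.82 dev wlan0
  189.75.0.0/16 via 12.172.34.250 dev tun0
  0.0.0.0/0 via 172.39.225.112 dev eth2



Longest prefix match for 57.193.201.249:
  /12 109.112.0.0: no
  /28 57.193.201.240: MATCH
  /18 114.77.192.0: no
  /26 97.129.167.128: no
  /16 189.75.0.0: no
  /0 0.0.0.0: MATCH
Selected: next-hop 138.15.68.106 via eth1 (matched /28)


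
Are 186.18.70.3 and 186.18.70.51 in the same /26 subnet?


Mask: 255.255.255.192
186.18.70.3 AND mask = 186.18.70.0
186.18.70.51 AND mask = 186.18.70.0
Yes, same subnet (186.18.70.0)


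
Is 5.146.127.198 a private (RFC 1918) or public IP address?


RFC 1918 private ranges:
  10.0.0.0/8 (10.0.0.0 - 10.255.255.255)
  172.16.0.0/12 (172.16.0.0 - 172.31.255.255)
  192.168.0.0/16 (192.168.0.0 - 192.168.255.255)
Public (not in any RFC 1918 range)


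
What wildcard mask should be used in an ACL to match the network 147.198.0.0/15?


Subnet mask: 255.254.0.0
Wildcard = 255.255.255.255 - subnet mask
255 - 255 = 0
255 - 254 = 1
255 - 0 = 255
255 - 0 = 255
Wildcard: 0.1.255.255


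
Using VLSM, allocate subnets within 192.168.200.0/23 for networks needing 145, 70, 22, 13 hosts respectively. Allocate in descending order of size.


145 hosts -> /24 (254 usable): 192.168.200.0/24
70 hosts -> /25 (126 usable): 192.168.201.0/25
22 hosts -> /27 (30 usable): 192.168.201.128/27
13 hosts -> /28 (14 usable): 192.168.201.160/28
Allocation: 192.168.200.0/24 (145 hosts, 254 usable); 192.168.201.0/25 (70 hosts, 126 usable); 192.168.201.128/27 (22 hosts, 30 usable); 192.168.201.160/28 (13 hosts, 14 usable)


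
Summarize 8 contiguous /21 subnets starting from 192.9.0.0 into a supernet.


Original prefix: /21
Number of subnets: 8 = 2^3
New prefix = 21 - 3 = 18
Supernet: 192.9.0.0/18


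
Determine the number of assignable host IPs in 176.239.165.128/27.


Host bits = 32 - 27 = 5
Total addresses = 2^5 = 32
Usable = total - 2 (network and broadcast)
Usable hosts: 30


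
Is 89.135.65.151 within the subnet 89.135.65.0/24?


Subnet network: 89.135.65.0
Test IP AND mask: 89.135.65.0
Yes, 89.135.65.151 is in 89.135.65.0/24


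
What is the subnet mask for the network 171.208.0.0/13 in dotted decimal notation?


/13 means 13 network bits, 19 host bits
Binary: 11111111111110000000000000000000
Mask: 255.248.0.0


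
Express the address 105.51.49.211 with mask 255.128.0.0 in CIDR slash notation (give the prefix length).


Binary: 11111111.10000000.00000000.00000000
Count leading 1s
Prefix: /9


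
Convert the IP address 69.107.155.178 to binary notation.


69 = 01000101
107 = 01101011
155 = 10011011
178 = 10110010
Binary: 01000101.01101011.10011011.10110010


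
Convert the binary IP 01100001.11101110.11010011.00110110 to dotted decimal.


01100001 = 97
11101110 = 238
11010011 = 211
00110110 = 54
IP: 97.238.211.54


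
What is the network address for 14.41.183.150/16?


IP:   00001110.00101001.10110111.10010110
Mask: 11111111.11111111.00000000.00000000
AND operation:
Net:  00001110.00101001.00000000.00000000
Network: 14.41.0.0/16


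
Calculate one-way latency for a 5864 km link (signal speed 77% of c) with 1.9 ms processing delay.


Speed = 0.77 * 3e5 km/s = 231000 km/s
Propagation delay = 5864 / 231000 = 0.0254 s = 25.3853 ms
Processing delay = 1.9 ms
Total one-way latency = 27.2853 ms


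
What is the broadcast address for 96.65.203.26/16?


Network: 96.65.0.0/16
Host bits = 16
Set all host bits to 1:
Broadcast: 96.65.255.255


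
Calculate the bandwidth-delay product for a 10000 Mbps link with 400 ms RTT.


BDP = bandwidth * RTT
= 10000 Mbps * 400 ms
= 10000 * 1e6 * 400 / 1000 bits
= 4000000000 bits
= 500000000 bytes
= 488281.25 KB
BDP = 4000000000 bits (500000000 bytes)


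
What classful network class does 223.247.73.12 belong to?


First octet: 223
Binary: 11011111
110xxxxx -> Class C (192-223)
Class C, default mask 255.255.255.0 (/24)


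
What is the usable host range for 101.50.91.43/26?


Network: 101.50.91.0
Broadcast: 101.50.91.63
First usable = network + 1
Last usable = broadcast - 1
Range: 101.50.91.1 to 101.50.91.62


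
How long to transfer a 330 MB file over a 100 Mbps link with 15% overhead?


Effective throughput = 100 * (1 - 15/100) = 85 Mbps
File size in Mb = 330 * 8 = 2640 Mb
Time = 2640 / 85
Time = 31.0588 seconds


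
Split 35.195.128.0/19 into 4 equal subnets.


New prefix = 19 + 2 = 21
Each subnet has 2048 addresses
  35.195.128.0/21
  35.195.136.0/21
  35.195.144.0/21
  35.195.152.0/21
Subnets: 35.195.128.0/21, 35.195.136.0/21, 35.195.144.0/21, 35.195.152.0/21


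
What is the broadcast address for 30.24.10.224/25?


Network: 30.24.10.128/25
Host bits = 7
Set all host bits to 1:
Broadcast: 30.24.10.255


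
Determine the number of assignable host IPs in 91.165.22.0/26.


Host bits = 32 - 26 = 6
Total addresses = 2^6 = 64
Usable = total - 2 (network and broadcast)
Usable hosts: 62


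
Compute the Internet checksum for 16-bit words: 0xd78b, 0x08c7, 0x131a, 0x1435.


Sum all words (with carry folding):
+ 0xd78b = 0xd78b
+ 0x08c7 = 0xe052
+ 0x131a = 0xf36c
+ 0x1435 = 0x07a2
One's complement: ~0x07a2
Checksum = 0xf85d


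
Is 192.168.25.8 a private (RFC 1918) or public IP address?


RFC 1918 private ranges:
  10.0.0.0/8 (10.0.0.0 - 10.255.255.255)
  172.16.0.0/12 (172.16.0.0 - 172.31.255.255)
  192.168.0.0/16 (192.168.0.0 - 192.168.255.255)
Private (in 192.168.0.0/16)


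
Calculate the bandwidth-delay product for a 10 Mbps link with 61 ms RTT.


BDP = bandwidth * RTT
= 10 Mbps * 61 ms
= 10 * 1e6 * 61 / 1000 bits
= 610000 bits
= 76250 bytes
= 74.4629 KB
BDP = 610000 bits (76250 bytes)


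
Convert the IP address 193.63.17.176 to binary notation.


193 = 11000001
63 = 00111111
17 = 00010001
176 = 10110000
Binary: 11000001.00111111.00010001.10110000


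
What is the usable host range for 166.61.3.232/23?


Network: 166.61.2.0
Broadcast: 166.61.3.255
First usable = network + 1
Last usable = broadcast - 1
Range: 166.61.2.1 to 166.61.3.254


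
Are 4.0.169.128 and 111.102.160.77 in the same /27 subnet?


Mask: 255.255.255.224
4.0.169.128 AND mask = 4.0.169.128
111.102.160.77 AND mask = 111.102.160.64
No, different subnets (4.0.169.128 vs 111.102.160.64)


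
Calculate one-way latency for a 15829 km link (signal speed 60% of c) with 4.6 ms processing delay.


Speed = 0.6 * 3e5 km/s = 180000 km/s
Propagation delay = 15829 / 180000 = 0.0879 s = 87.9389 ms
Processing delay = 4.6 ms
Total one-way latency = 92.5389 ms


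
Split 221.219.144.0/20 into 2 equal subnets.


New prefix = 20 + 1 = 21
Each subnet has 2048 addresses
  221.219.144.0/21
  221.219.152.0/21
Subnets: 221.219.144.0/21, 221.219.152.0/21


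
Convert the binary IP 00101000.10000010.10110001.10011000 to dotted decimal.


00101000 = 40
10000010 = 130
10110001 = 177
10011000 = 152
IP: 40.130.177.152


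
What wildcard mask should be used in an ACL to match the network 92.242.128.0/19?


Subnet mask: 255.255.224.0
Wildcard = 255.255.255.255 - subnet mask
255 - 255 = 0
255 - 255 = 0
255 - 224 = 31
255 - 0 = 255
Wildcard: 0.0.31.255


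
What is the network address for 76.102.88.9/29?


IP:   01001100.01100110.01011000.00001001
Mask: 11111111.11111111.11111111.11111000
AND operation:
Net:  01001100.01100110.01011000.00001000
Network: 76.102.88.8/29


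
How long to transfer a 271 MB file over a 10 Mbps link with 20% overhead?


Effective throughput = 10 * (1 - 20/100) = 8 Mbps
File size in Mb = 271 * 8 = 2168 Mb
Time = 2168 / 8
Time = 271 seconds


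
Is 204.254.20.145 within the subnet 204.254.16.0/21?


Subnet network: 204.254.16.0
Test IP AND mask: 204.254.16.0
Yes, 204.254.20.145 is in 204.254.16.0/21


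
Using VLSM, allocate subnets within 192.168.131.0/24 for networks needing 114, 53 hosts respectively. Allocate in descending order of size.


114 hosts -> /25 (126 usable): 192.168.131.0/25
53 hosts -> /26 (62 usable): 192.168.131.128/26
Allocation: 192.168.131.0/25 (114 hosts, 126 usable); 192.168.131.128/26 (53 hosts, 62 usable)


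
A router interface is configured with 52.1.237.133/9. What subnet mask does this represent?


/9 means 9 network bits, 23 host bits
Binary: 11111111100000000000000000000000
Mask: 255.128.0.0


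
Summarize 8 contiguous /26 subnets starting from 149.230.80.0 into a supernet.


Original prefix: /26
Number of subnets: 8 = 2^3
New prefix = 26 - 3 = 23
Supernet: 149.230.80.0/23


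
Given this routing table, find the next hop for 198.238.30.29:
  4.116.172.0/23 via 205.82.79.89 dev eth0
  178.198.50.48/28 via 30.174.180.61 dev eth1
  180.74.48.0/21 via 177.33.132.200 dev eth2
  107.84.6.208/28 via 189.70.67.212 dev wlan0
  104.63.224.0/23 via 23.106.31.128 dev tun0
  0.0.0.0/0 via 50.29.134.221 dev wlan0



Longest prefix match for 198.238.30.29:
  /23 4.116.172.0: no
  /28 178.198.50.48: no
  /21 180.74.48.0: no
  /28 107.84.6.208: no
  /23 104.63.224.0: no
  /0 0.0.0.0: MATCH
Selected: next-hop 50.29.134.221 via wlan0 (matched /0)


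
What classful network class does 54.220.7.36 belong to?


First octet: 54
Binary: 00110110
0xxxxxxx -> Class A (1-126)
Class A, default mask 255.0.0.0 (/8)


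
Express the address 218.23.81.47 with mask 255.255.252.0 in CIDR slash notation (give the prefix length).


Binary: 11111111.11111111.11111100.00000000
Count leading 1s
Prefix: /22


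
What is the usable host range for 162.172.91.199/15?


Network: 162.172.0.0
Broadcast: 162.173.255.255
First usable = network + 1
Last usable = broadcast - 1
Range: 162.172.0.1 to 162.173.255.254


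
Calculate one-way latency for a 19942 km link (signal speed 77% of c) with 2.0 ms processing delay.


Speed = 0.77 * 3e5 km/s = 231000 km/s
Propagation delay = 19942 / 231000 = 0.0863 s = 86.329 ms
Processing delay = 2.0 ms
Total one-way latency = 88.329 ms


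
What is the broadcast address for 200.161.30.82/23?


Network: 200.161.30.0/23
Host bits = 9
Set all host bits to 1:
Broadcast: 200.161.31.255


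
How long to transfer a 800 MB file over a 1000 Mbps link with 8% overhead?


Effective throughput = 1000 * (1 - 8/100) = 920 Mbps
File size in Mb = 800 * 8 = 6400 Mb
Time = 6400 / 920
Time = 6.9565 seconds


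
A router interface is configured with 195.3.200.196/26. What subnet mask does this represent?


/26 means 26 network bits, 6 host bits
Binary: 11111111111111111111111111000000
Mask: 255.255.255.192


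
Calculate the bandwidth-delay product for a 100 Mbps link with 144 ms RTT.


BDP = bandwidth * RTT
= 100 Mbps * 144 ms
= 100 * 1e6 * 144 / 1000 bits
= 14400000 bits
= 1800000 bytes
= 1757.8125 KB
BDP = 14400000 bits (1800000 bytes)


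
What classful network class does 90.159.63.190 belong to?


First octet: 90
Binary: 01011010
0xxxxxxx -> Class A (1-126)
Class A, default mask 255.0.0.0 (/8)


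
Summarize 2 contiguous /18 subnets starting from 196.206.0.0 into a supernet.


Original prefix: /18
Number of subnets: 2 = 2^1
New prefix = 18 - 1 = 17
Supernet: 196.206.0.0/17


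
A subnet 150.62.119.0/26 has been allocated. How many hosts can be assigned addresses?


Host bits = 32 - 26 = 6
Total addresses = 2^6 = 64
Usable = total - 2 (network and broadcast)
Usable hosts: 62


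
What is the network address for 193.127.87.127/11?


IP:   11000001.01111111.01010111.01111111
Mask: 11111111.11100000.00000000.00000000
AND operation:
Net:  11000001.01100000.00000000.00000000
Network: 193.96.0.0/11


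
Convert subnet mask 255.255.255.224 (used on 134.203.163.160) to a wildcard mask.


Subnet mask: 255.255.255.224
Wildcard = 255.255.255.255 - subnet mask
255 - 255 = 0
255 - 255 = 0
255 - 255 = 0
255 - 224 = 31
Wildcard: 0.0.0.31


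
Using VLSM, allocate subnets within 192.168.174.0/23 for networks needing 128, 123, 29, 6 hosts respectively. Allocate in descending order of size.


128 hosts -> /24 (254 usable): 192.168.174.0/24
123 hosts -> /25 (126 usable): 192.168.175.0/25
29 hosts -> /27 (30 usable): 192.168.175.128/27
6 hosts -> /29 (6 usable): 192.168.175.160/29
Allocation: 192.168.174.0/24 (128 hosts, 254 usable); 192.168.175.0/25 (123 hosts, 126 usable); 192.168.175.128/27 (29 hosts, 30 usable); 192.168.175.160/29 (6 hosts, 6 usable)


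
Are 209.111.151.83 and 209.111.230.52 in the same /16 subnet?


Mask: 255.255.0.0
209.111.151.83 AND mask = 209.111.0.0
209.111.230.52 AND mask = 209.111.0.0
Yes, same subnet (209.111.0.0)


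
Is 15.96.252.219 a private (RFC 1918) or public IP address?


RFC 1918 private ranges:
  10.0.0.0/8 (10.0.0.0 - 10.255.255.255)
  172.16.0.0/12 (172.16.0.0 - 172.31.255.255)
  192.168.0.0/16 (192.168.0.0 - 192.168.255.255)
Public (not in any RFC 1918 range)


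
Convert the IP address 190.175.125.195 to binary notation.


190 = 10111110
175 = 10101111
125 = 01111101
195 = 11000011
Binary: 10111110.10101111.01111101.11000011


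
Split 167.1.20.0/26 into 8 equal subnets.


New prefix = 26 + 3 = 29
Each subnet has 8 addresses
  167.1.20.0/29
  167.1.20.8/29
  167.1.20.16/29
  167.1.20.24/29
  167.1.20.32/29
  167.1.20.40/29
  167.1.20.48/29
  167.1.20.56/29
Subnets: 167.1.20.0/29, 167.1.20.8/29, 167.1.20.16/29, 167.1.20.24/29, 167.1.20.32/29, 167.1.20.40/29, 167.1.20.48/29, 167.1.20.56/29


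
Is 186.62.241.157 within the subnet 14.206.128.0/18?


Subnet network: 14.206.128.0
Test IP AND mask: 186.62.192.0
No, 186.62.241.157 is not in 14.206.128.0/18


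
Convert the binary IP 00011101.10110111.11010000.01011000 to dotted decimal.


00011101 = 29
10110111 = 183
11010000 = 208
01011000 = 88
IP: 29.183.208.88


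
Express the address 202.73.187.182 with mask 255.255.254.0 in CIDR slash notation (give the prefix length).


Binary: 11111111.11111111.11111110.00000000
Count leading 1s
Prefix: /23


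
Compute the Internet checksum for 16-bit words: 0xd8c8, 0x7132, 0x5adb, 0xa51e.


Sum all words (with carry folding):
+ 0xd8c8 = 0xd8c8
+ 0x7132 = 0x49fb
+ 0x5adb = 0xa4d6
+ 0xa51e = 0x49f5
One's complement: ~0x49f5
Checksum = 0xb60a


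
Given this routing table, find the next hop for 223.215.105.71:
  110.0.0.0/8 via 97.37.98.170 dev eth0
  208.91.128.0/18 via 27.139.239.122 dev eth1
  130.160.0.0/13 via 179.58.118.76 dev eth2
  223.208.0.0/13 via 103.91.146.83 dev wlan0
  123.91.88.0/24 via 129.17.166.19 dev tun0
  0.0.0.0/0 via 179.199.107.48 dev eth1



Longest prefix match for 223.215.105.71:
  /8 110.0.0.0: no
  /18 208.91.128.0: no
  /13 130.160.0.0: no
  /13 223.208.0.0: MATCH
  /24 123.91.88.0: no
  /0 0.0.0.0: MATCH
Selected: next-hop 103.91.146.83 via wlan0 (matched /13)


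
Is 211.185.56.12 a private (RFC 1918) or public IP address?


RFC 1918 private ranges:
  10.0.0.0/8 (10.0.0.0 - 10.255.255.255)
  172.16.0.0/12 (172.16.0.0 - 172.31.255.255)
  192.168.0.0/16 (192.168.0.0 - 192.168.255.255)
Public (not in any RFC 1918 range)


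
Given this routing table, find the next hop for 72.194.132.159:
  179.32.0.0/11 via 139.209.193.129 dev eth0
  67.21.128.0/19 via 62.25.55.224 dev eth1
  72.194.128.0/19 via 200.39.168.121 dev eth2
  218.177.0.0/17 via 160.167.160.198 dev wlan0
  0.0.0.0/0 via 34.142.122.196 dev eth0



Longest prefix match for 72.194.132.159:
  /11 179.32.0.0: no
  /19 67.21.128.0: no
  /19 72.194.128.0: MATCH
  /17 218.177.0.0: no
  /0 0.0.0.0: MATCH
Selected: next-hop 200.39.168.121 via eth2 (matched /19)


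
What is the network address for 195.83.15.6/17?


IP:   11000011.01010011.00001111.00000110
Mask: 11111111.11111111.10000000.00000000
AND operation:
Net:  11000011.01010011.00000000.00000000
Network: 195.83.0.0/17


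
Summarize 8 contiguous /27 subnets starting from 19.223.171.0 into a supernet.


Original prefix: /27
Number of subnets: 8 = 2^3
New prefix = 27 - 3 = 24
Supernet: 19.223.171.0/24


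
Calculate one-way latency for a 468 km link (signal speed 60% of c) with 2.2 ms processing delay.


Speed = 0.6 * 3e5 km/s = 180000 km/s
Propagation delay = 468 / 180000 = 0.0026 s = 2.6 ms
Processing delay = 2.2 ms
Total one-way latency = 4.8 ms


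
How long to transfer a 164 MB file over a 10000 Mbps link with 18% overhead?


Effective throughput = 10000 * (1 - 18/100) = 8200 Mbps
File size in Mb = 164 * 8 = 1312 Mb
Time = 1312 / 8200
Time = 0.16 seconds


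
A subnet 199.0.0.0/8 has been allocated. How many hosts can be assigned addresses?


Host bits = 32 - 8 = 24
Total addresses = 2^24 = 16777216
Usable = total - 2 (network and broadcast)
Usable hosts: 16777214


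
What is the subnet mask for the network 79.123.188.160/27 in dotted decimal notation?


/27 means 27 network bits, 5 host bits
Binary: 11111111111111111111111111100000
Mask: 255.255.255.224


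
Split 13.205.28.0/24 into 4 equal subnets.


New prefix = 24 + 2 = 26
Each subnet has 64 addresses
  13.205.28.0/26
  13.205.28.64/26
  13.205.28.128/26
  13.205.28.192/26
Subnets: 13.205.28.0/26, 13.205.28.64/26, 13.205.28.128/26, 13.205.28.192/26


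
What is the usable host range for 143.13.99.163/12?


Network: 143.0.0.0
Broadcast: 143.15.255.255
First usable = network + 1
Last usable = broadcast - 1
Range: 143.0.0.1 to 143.15.255.254


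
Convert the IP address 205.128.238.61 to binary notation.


205 = 11001101
128 = 10000000
238 = 11101110
61 = 00111101
Binary: 11001101.10000000.11101110.00111101


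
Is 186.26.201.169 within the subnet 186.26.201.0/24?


Subnet network: 186.26.201.0
Test IP AND mask: 186.26.201.0
Yes, 186.26.201.169 is in 186.26.201.0/24


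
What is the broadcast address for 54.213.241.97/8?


Network: 54.0.0.0/8
Host bits = 24
Set all host bits to 1:
Broadcast: 54.255.255.255


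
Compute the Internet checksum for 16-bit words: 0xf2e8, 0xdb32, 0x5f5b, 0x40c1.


Sum all words (with carry folding):
+ 0xf2e8 = 0xf2e8
+ 0xdb32 = 0xce1b
+ 0x5f5b = 0x2d77
+ 0x40c1 = 0x6e38
One's complement: ~0x6e38
Checksum = 0x91c7


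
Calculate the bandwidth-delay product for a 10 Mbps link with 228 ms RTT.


BDP = bandwidth * RTT
= 10 Mbps * 228 ms
= 10 * 1e6 * 228 / 1000 bits
= 2280000 bits
= 285000 bytes
= 278.3203 KB
BDP = 2280000 bits (285000 bytes)


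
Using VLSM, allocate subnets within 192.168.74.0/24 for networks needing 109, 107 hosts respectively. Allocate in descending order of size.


109 hosts -> /25 (126 usable): 192.168.74.0/25
107 hosts -> /25 (126 usable): 192.168.74.128/25
Allocation: 192.168.74.0/25 (109 hosts, 126 usable); 192.168.74.128/25 (107 hosts, 126 usable)


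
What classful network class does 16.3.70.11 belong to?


First octet: 16
Binary: 00010000
0xxxxxxx -> Class A (1-126)
Class A, default mask 255.0.0.0 (/8)


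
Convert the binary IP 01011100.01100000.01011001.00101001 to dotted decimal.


01011100 = 92
01100000 = 96
01011001 = 89
00101001 = 41
IP: 92.96.89.41


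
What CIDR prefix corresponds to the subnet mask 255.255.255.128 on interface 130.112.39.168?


Binary: 11111111.11111111.11111111.10000000
Count leading 1s
Prefix: /25


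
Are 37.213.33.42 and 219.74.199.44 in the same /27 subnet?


Mask: 255.255.255.224
37.213.33.42 AND mask = 37.213.33.32
219.74.199.44 AND mask = 219.74.199.32
No, different subnets (37.213.33.32 vs 219.74.199.32)


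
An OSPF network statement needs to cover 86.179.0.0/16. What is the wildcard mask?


Subnet mask: 255.255.0.0
Wildcard = 255.255.255.255 - subnet mask
255 - 255 = 0
255 - 255 = 0
255 - 0 = 255
255 - 0 = 255
Wildcard: 0.0.255.255


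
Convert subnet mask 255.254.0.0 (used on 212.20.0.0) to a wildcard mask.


Subnet mask: 255.254.0.0
Wildcard = 255.255.255.255 - subnet mask
255 - 255 = 0
255 - 254 = 1
255 - 0 = 255
255 - 0 = 255
Wildcard: 0.1.255.255


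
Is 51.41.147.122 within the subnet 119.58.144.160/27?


Subnet network: 119.58.144.160
Test IP AND mask: 51.41.147.96
No, 51.41.147.122 is not in 119.58.144.160/27


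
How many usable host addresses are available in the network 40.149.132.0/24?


Host bits = 32 - 24 = 8
Total addresses = 2^8 = 256
Usable = total - 2 (network and broadcast)
Usable hosts: 254


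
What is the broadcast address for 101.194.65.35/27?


Network: 101.194.65.32/27
Host bits = 5
Set all host bits to 1:
Broadcast: 101.194.65.63


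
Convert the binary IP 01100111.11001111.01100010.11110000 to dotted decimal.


01100111 = 103
11001111 = 207
01100010 = 98
11110000 = 240
IP: 103.207.98.240


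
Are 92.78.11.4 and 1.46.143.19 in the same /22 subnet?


Mask: 255.255.252.0
92.78.11.4 AND mask = 92.78.8.0
1.46.143.19 AND mask = 1.46.140.0
No, different subnets (92.78.8.0 vs 1.46.140.0)


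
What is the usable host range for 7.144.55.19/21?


Network: 7.144.48.0
Broadcast: 7.144.55.255
First usable = network + 1
Last usable = broadcast - 1
Range: 7.144.48.1 to 7.144.55.254


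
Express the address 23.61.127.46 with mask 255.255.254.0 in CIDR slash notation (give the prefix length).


Binary: 11111111.11111111.11111110.00000000
Count leading 1s
Prefix: /23


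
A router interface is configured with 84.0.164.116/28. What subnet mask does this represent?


/28 means 28 network bits, 4 host bits
Binary: 11111111111111111111111111110000
Mask: 255.255.255.240


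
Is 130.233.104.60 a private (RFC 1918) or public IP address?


RFC 1918 private ranges:
  10.0.0.0/8 (10.0.0.0 - 10.255.255.255)
  172.16.0.0/12 (172.16.0.0 - 172.31.255.255)
  192.168.0.0/16 (192.168.0.0 - 192.168.255.255)
Public (not in any RFC 1918 range)


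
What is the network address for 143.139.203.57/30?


IP:   10001111.10001011.11001011.00111001
Mask: 11111111.11111111.11111111.11111100
AND operation:
Net:  10001111.10001011.11001011.00111000
Network: 143.139.203.56/30


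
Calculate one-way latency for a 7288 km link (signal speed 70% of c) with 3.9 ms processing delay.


Speed = 0.7 * 3e5 km/s = 210000 km/s
Propagation delay = 7288 / 210000 = 0.0347 s = 34.7048 ms
Processing delay = 3.9 ms
Total one-way latency = 38.6048 ms
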